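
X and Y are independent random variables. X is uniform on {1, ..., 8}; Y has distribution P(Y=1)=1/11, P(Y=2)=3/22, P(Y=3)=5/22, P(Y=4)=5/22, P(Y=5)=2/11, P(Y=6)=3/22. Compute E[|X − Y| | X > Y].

277/95

P(X > Y) = 95/176.
Summing |X−Y|·P(x,y) over outcomes with X > Y gives 277/176.
E[|X − Y| | X > Y] = (277/176) / (95/176) = 277/95.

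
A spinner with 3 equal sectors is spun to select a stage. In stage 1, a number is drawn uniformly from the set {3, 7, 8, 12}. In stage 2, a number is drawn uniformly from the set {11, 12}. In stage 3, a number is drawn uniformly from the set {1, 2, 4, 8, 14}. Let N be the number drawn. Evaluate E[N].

E[N | stage 1] = (3+7+8+12)/4 = 15/2.
E[N | stage 2] = (11+12)/2 = 23/2.
E[N | stage 3] = (1+2+4+8+14)/5 = 29/5.
E[N] = (1/3)·(15/2) + (1/3)·(23/2) + (1/3)·(29/5) = 124/15.

124/15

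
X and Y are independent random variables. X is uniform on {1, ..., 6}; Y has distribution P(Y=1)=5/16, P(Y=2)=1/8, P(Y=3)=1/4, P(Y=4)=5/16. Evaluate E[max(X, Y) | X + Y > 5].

P(X + Y > 5) = 19/32.
Summing max(X,Y)·P(x,y) over outcomes with X + Y > 5 gives 17/6.
E[max(X, Y) | X + Y > 5] = (17/6) / (19/32) = 272/57.

272/57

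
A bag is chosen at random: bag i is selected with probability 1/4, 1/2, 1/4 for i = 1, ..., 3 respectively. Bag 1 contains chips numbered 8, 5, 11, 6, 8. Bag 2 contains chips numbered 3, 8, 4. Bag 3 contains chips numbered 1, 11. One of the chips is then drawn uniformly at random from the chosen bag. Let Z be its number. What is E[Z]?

E[Z | bag 1] = (8+5+11+6+8)/5 = 38/5.
E[Z | bag 2] = (3+8+4)/3 = 5.
E[Z | bag 3] = (1+11)/2 = 6.
By the law of total expectation,
E[Z] = (1/4)·(38/5) + (1/2)·(5) + (1/4)·(6) = 59/10.

59/10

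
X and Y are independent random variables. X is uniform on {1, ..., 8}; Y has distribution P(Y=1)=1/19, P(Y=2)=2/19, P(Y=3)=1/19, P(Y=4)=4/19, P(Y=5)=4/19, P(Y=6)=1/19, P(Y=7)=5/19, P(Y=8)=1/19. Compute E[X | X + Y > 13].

P(X + Y > 13) = 7/76.
Summing X·P(x,y) over outcomes with X + Y > 13 gives 13/19.
E[X | X + Y > 13] = (13/19) / (7/76) = 52/7.

52/7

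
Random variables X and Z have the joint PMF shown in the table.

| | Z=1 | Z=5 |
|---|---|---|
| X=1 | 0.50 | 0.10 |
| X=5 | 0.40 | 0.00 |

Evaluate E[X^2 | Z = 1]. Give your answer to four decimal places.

P(Z = 1) = 0.90.
Σ X^2·P over the event = 1·(0.50) + 25·(0.40) = 10.50.
E[X^2 | Z = 1] = (10.50) / (0.90) = 11.6667.

11.6667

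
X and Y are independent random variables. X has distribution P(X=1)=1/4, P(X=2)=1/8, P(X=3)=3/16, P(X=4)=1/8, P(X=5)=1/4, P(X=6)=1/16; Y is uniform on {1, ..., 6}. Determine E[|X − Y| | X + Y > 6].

103/51

P(X + Y > 6) = 17/32.
Summing |X−Y|·P(x,y) over outcomes with X + Y > 6 gives 103/96.
E[|X − Y| | X + Y > 6] = (103/96) / (17/32) = 103/51.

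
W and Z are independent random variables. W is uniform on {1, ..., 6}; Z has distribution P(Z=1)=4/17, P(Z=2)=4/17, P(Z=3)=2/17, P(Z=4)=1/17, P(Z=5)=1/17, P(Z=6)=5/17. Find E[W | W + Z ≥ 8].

179/40

P(W + Z ≥ 8) = 20/51.
Summing W·P(x,y) over outcomes with W + Z ≥ 8 gives 179/102.
E[W | W + Z ≥ 8] = (179/102) / (20/51) = 179/40.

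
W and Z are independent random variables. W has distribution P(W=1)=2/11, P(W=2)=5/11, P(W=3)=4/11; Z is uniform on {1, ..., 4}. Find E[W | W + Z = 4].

P(W + Z = 4) = 1/4.
Summing W·P(x,y) over outcomes with W + Z = 4 gives 6/11.
E[W | W + Z = 4] = (6/11) / (1/4) = 24/11.

24/11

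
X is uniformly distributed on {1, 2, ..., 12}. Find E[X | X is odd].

6

Given X is odd, X is equally likely to be any of {1, 3, 5, 7, 9, 11}.
E[X | X is odd] = (1 + 3 + 5 + 7 + 9 + 11) / 6 = 6.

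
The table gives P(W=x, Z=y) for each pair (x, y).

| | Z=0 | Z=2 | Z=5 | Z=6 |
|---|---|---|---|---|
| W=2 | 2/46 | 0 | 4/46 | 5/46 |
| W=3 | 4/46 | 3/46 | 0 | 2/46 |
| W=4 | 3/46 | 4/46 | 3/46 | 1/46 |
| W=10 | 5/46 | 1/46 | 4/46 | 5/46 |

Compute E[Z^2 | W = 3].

28/3

P(W = 3) = 9/46.
Σ Z^2·P over the event = 0·(4/46) + 4·(3/46) + 36·(2/46) = 42/23.
E[Z^2 | W = 3] = (42/23) / (9/46) = 28/3.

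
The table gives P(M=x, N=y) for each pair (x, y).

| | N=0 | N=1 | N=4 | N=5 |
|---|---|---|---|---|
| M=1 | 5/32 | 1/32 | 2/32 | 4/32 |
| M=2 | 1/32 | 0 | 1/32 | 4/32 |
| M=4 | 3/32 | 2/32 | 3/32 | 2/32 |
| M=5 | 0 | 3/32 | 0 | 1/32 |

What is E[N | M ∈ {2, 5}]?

16/5

P(M ∈ {2, 5}) = 5/16.
Σ N·P over the event = 0·(1/32) + 4·(1/32) + 5·(4/32) + 1·(3/32) + 5·(1/32) = 1.
E[N | M ∈ {2, 5}] = (1) / (5/16) = 16/5.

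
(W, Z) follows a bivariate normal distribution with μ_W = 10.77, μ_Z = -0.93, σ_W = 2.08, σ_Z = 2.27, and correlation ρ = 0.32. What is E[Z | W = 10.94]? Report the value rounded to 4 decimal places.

For a bivariate normal, E[Z | W=x] = μ_Z + ρ·(σ_Z/σ_W)·(x − μ_W).
E[Z | W=10.94] = -0.93 + (0.32)·(2.27/2.08)·(10.94 − (10.77)) = -0.93 + (0.34923)·(0.17) = -0.8706.

-0.8706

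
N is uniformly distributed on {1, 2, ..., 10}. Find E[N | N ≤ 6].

Given N ≤ 6, N is equally likely to be any of {1, 2, 3, 4, 5, 6}.
E[N | N ≤ 6] = (1 + 2 + 3 + 4 + 5 + 6) / 6 = 7/2.

7/2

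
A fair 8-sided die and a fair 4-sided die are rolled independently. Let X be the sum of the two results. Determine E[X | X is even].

P(X is even) = 1/2.
Σ over the event: 2·1/32 + 4·3/32 + 6·1/8 + 8·1/8 + 10·3/32 + 12·1/32 = 7/2.
E[X | X is even] = (7/2) / (1/2) = 7.

7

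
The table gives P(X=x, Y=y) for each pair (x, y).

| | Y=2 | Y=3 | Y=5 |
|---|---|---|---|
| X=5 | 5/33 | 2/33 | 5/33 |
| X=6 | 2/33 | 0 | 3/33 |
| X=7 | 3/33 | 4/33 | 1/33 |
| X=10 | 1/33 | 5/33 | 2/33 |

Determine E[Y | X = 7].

23/8

P(X = 7) = 8/33.
Σ Y·P over the event = 2·(3/33) + 3·(4/33) + 5·(1/33) = 23/33.
E[Y | X = 7] = (23/33) / (8/33) = 23/8.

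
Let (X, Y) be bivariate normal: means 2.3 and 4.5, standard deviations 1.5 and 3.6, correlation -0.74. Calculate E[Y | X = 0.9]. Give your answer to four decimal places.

For a bivariate normal, E[Y | X=x] = μ_Y + ρ·(σ_Y/σ_X)·(x − μ_X).
E[Y | X=0.9] = 4.5 + (-0.74)·(3.6/1.5)·(0.9 − (2.3)) = 4.5 + (-1.776)·(-1.4) = 6.9864.

6.9864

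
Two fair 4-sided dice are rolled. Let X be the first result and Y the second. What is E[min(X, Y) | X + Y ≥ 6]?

Outcomes with X + Y ≥ 6: (2,4), (3,3), (3,4), (4,2), (4,3), (4,4), each with probability 1/16.
E[min(X, Y) | X + Y ≥ 6] = (2 + 3 + 3 + 2 + 3 + 4) / 6 = 17/6.

17/6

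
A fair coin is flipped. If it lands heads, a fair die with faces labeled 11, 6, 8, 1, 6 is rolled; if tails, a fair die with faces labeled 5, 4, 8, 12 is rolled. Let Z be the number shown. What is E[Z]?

E[Z | heads] = (11+6+8+1+6)/5 = 32/5.
E[Z | tails] = (5+4+8+12)/4 = 29/4.
By the law of total expectation,
E[Z] = (1/2)·(32/5) + (1/2)·(29/4) = 273/40.

273/40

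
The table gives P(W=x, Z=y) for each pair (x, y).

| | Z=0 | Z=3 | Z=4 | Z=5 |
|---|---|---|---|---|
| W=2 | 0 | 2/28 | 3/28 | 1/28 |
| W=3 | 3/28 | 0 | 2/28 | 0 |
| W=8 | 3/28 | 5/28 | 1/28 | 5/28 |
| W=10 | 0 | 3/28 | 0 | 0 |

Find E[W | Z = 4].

P(Z = 4) = 3/14.
Σ W·P over the event = 2·(3/28) + 3·(2/28) + 8·(1/28) = 5/7.
E[W | Z = 4] = (5/7) / (3/14) = 10/3.

10/3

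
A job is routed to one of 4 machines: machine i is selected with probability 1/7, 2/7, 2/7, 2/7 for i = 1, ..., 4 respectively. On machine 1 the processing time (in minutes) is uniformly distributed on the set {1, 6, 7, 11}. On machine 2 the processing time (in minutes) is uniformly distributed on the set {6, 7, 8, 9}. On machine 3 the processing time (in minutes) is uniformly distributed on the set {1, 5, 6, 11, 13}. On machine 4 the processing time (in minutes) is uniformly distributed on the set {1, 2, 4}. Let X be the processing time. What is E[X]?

E[X | machine 1] = (1+6+7+11)/4 = 25/4.
E[X | machine 2] = (6+7+8+9)/4 = 15/2.
E[X | machine 3] = (1+5+6+11+13)/5 = 36/5.
E[X | machine 4] = (1+2+4)/3 = 7/3.
By the law of total expectation,
E[X] = (1/7)·(25/4) + (2/7)·(15/2) + (2/7)·(36/5) + (2/7)·(7/3) = 2419/420.

2419/420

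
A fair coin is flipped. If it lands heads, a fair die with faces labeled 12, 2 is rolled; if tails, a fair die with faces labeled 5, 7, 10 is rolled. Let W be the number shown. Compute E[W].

43/6

E[W | heads] = (12+2)/2 = 7.
E[W | tails] = (5+7+10)/3 = 22/3.
E[W] = (1/2)·(7) + (1/2)·(22/3) = 43/6.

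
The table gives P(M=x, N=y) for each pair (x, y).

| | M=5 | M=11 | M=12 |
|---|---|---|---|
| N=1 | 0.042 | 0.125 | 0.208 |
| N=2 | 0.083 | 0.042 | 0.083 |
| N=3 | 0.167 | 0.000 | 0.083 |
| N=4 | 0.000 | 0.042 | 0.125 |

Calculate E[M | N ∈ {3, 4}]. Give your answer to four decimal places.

9.0959

P(N ∈ {3, 4}) = 0.417.
Σ M·P over the event = 5·(0.167) + 11·(0.042) + 12·(0.083) + 12·(0.125) = 3.793.
E[M | N ∈ {3, 4}] = (3.793) / (0.417) = 9.0959.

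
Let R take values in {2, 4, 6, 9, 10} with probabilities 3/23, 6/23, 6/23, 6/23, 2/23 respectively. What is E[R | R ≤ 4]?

10/3

P(R ≤ 4) = 9/23.
Σ over the event: 2·3/23 + 4·6/23 = 30/23.
E[R | R ≤ 4] = (30/23) / (9/23) = 10/3.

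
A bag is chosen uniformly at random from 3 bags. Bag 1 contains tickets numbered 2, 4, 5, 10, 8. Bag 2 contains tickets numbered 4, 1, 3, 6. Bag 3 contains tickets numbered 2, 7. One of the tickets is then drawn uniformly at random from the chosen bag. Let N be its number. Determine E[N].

E[N | bag 1] = (2+4+5+10+8)/5 = 29/5.
E[N | bag 2] = (4+1+3+6)/4 = 7/2.
E[N | bag 3] = (2+7)/2 = 9/2.
E[N] = (1/3)·(29/5) + (1/3)·(7/2) + (1/3)·(9/2) = 23/5.

23/5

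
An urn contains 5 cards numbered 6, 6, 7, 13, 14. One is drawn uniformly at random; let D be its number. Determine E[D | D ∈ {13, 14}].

27/2

P(D ∈ {13, 14}) = 2/5.
Σ over the event: 13·1/5 + 14·1/5 = 27/5.
E[D | D ∈ {13, 14}] = (27/5) / (2/5) = 27/2.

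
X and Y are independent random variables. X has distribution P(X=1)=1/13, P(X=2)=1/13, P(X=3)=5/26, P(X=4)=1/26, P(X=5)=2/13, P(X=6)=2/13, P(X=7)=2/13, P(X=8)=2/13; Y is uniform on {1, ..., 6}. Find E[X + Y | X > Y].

P(X > Y) = 33/52.
Summing (X+Y)·P(x,y) over outcomes with X > Y gives 23/4.
E[X + Y | X > Y] = (23/4) / (33/52) = 299/33.

299/33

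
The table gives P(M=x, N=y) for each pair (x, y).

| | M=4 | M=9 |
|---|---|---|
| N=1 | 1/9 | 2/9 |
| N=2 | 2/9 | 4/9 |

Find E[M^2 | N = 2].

P(N = 2) = 2/3.
Σ M^2·P over the event = 16·(2/9) + 81·(4/9) = 356/9.
E[M^2 | N = 2] = (356/9) / (2/3) = 178/3.

178/3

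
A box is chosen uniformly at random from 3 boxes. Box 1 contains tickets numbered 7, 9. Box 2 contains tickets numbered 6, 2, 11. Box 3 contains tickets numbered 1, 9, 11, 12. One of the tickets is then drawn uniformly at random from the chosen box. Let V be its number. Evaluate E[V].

E[V | box 1] = (7+9)/2 = 8.
E[V | box 2] = (6+2+11)/3 = 19/3.
E[V | box 3] = (1+9+11+12)/4 = 33/4.
E[V] = (1/3)·(8) + (1/3)·(19/3) + (1/3)·(33/4) = 271/36.

271/36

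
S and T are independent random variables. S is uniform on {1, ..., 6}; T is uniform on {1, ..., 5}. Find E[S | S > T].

P(S > T) = 1/2.
Summing S·P(x,y) over outcomes with S > T gives 7/3.
E[S | S > T] = (7/3) / (1/2) = 14/3.

14/3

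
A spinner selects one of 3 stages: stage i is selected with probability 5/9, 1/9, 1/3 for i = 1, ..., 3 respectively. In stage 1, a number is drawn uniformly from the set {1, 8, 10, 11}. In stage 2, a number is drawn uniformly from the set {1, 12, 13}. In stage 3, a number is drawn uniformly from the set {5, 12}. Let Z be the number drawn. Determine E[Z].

215/27

E[Z | stage 1] = (1+8+10+11)/4 = 15/2.
E[Z | stage 2] = (1+12+13)/3 = 26/3.
E[Z | stage 3] = (5+12)/2 = 17/2.
By the law of total expectation,
E[Z] = (5/9)·(15/2) + (1/9)·(26/3) + (1/3)·(17/2) = 215/27.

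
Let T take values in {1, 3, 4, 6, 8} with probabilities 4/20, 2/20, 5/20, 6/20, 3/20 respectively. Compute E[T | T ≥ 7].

8

P(T ≥ 7) = 3/20.
Σ over the event: 8·3/20 = 6/5.
E[T | T ≥ 7] = (6/5) / (3/20) = 8.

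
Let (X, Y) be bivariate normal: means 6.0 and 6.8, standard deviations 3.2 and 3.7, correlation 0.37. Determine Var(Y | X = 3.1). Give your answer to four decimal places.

Var(Y | X=x) = (1 − ρ²)·σ_Y².
Var(Y | X=3.1) = (3.7)²·(1 − (0.37)²) = 13.69·0.8631 = 11.8158.

11.8158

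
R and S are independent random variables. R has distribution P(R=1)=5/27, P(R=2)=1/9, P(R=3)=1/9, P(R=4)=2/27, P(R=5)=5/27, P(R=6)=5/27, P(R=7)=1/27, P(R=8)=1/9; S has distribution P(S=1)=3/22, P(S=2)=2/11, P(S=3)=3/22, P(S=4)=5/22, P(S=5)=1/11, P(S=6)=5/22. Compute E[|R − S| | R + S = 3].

P(R + S = 3) = 29/594.
Summing |R−S|·P(x,y) over outcomes with R + S = 3 gives 29/594.
E[|R − S| | R + S = 3] = (29/594) / (29/594) = 1.

1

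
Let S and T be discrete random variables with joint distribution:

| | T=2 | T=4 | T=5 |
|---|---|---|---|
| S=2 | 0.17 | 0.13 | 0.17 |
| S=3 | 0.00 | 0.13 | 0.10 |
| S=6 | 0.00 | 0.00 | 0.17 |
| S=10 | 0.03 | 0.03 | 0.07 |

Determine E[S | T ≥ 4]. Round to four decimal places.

4.1375

P(T ≥ 4) = 0.80.
Σ S·P over the event = 2·(0.13) + 2·(0.17) + 3·(0.13) + 3·(0.10) + 6·(0.17) + 10·(0.03) + 10·(0.07) = 3.31.
E[S | T ≥ 4] = (3.31) / (0.80) = 4.1375.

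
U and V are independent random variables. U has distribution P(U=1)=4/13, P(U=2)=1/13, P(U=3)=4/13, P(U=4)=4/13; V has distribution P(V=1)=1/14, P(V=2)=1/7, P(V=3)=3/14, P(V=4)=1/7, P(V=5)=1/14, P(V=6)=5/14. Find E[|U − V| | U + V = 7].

P(U + V = 7) = 41/182.
Summing |U−V|·P(x,y) over outcomes with U + V = 7 gives 123/182.
E[|U − V| | U + V = 7] = (123/182) / (41/182) = 3.

3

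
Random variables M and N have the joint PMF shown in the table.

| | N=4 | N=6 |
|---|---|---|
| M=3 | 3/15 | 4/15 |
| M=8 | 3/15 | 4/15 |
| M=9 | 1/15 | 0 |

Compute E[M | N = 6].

11/2

P(N = 6) = 8/15.
Σ M·P over the event = 3·(4/15) + 8·(4/15) = 44/15.
E[M | N = 6] = (44/15) / (8/15) = 11/2.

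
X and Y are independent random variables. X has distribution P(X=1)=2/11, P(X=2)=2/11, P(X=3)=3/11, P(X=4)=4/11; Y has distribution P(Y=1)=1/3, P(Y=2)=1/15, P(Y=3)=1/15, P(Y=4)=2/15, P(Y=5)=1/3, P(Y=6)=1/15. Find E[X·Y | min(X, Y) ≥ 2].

638/45

P(min(X, Y) ≥ 2) = 6/11.
Summing XY·P(x,y) over outcomes with min(X, Y) ≥ 2 gives 116/15.
E[X·Y | min(X, Y) ≥ 2] = (116/15) / (6/11) = 638/45.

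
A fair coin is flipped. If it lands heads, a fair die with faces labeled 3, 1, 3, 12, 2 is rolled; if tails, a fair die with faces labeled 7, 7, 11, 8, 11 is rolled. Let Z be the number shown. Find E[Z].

E[Z | heads] = (3+1+3+12+2)/5 = 21/5.
E[Z | tails] = (7+7+11+8+11)/5 = 44/5.
By the law of total expectation,
E[Z] = (1/2)·(21/5) + (1/2)·(44/5) = 13/2.

13/2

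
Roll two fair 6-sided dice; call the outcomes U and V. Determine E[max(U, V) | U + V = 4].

8/3

Outcomes with U + V = 4: (1,3), (2,2), (3,1), each with probability 1/36.
E[max(U, V) | U + V = 4] = (3 + 2 + 3) / 3 = 8/3.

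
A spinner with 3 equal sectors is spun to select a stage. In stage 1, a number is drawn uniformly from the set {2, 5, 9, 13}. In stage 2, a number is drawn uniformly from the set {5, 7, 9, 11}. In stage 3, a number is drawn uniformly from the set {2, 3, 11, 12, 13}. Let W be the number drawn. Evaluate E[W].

469/60

E[W | stage 1] = (2+5+9+13)/4 = 29/4.
E[W | stage 2] = (5+7+9+11)/4 = 8.
E[W | stage 3] = (2+3+11+12+13)/5 = 41/5.
E[W] = (1/3)·(29/4) + (1/3)·(8) + (1/3)·(41/5) = 469/60.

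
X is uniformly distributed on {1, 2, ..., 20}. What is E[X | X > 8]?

Given X > 8, X is equally likely to be any of {9, 10, 11, 12, 13, 14, 15, 16, 17, 18, 19, 20}.
E[X | X > 8] = (9 + 10 + 11 + 12 + 13 + 14 + 15 + 16 + 17 + 18 + 19 + 20) / 12 = 29/2.

29/2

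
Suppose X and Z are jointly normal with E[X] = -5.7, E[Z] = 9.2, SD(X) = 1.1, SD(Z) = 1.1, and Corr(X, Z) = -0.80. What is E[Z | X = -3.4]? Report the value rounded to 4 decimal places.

E[Z | X=x] = μ_Z + ρ(σ_Z/σ_X)(x − μ_X) for jointly normal variables.
E[Z | X=-3.4] = 9.2 + (-0.80)·(1.1/1.1)·(-3.4 − (-5.7)) = 9.2 + (-0.8)·(2.3) = 7.3600.

7.3600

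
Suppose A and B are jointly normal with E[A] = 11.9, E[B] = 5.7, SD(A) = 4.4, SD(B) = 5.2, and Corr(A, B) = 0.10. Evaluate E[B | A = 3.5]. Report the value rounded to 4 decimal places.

4.7073

E[B | A=x] = μ_B + ρ(σ_B/σ_A)(x − μ_A) for jointly normal variables.
E[B | A=3.5] = 5.7 + (0.10)·(5.2/4.4)·(3.5 − (11.9)) = 5.7 + (0.11818)·(-8.4) = 4.7073.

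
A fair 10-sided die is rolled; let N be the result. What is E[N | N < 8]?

4

Given N < 8, N is equally likely to be any of {1, 2, 3, 4, 5, 6, 7}.
E[N | N < 8] = (1 + 2 + 3 + 4 + 5 + 6 + 7) / 7 = 4.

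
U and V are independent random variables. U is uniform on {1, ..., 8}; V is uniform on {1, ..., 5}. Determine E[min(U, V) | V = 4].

13/4

P(V = 4) = 1/5.
Summing min(U,V)·P(x,y) over outcomes with V = 4 gives 13/20.
E[min(U, V) | V = 4] = (13/20) / (1/5) = 13/4.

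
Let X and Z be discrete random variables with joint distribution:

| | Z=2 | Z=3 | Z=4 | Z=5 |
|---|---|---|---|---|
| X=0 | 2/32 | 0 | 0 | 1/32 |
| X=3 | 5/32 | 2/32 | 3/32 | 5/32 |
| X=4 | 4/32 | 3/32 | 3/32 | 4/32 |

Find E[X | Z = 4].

P(Z = 4) = 3/16.
Σ X·P over the event = 3·(3/32) + 4·(3/32) = 21/32.
E[X | Z = 4] = (21/32) / (3/16) = 7/2.

7/2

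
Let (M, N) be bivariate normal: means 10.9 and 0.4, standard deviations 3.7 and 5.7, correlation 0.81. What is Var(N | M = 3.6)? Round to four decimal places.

For a bivariate normal, Var(N | M=x) = σ_N²(1 − ρ²).
Var(N | M=3.6) = (5.7)²·(1 − (0.81)²) = 32.49·0.3439 = 11.1733.

11.1733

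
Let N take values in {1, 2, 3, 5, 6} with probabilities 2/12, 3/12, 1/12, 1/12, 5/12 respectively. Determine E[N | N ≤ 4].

11/6

P(N ≤ 4) = 1/2.
Σ over the event: 1·1/6 + 2·1/4 + 3·1/12 = 11/12.
E[N | N ≤ 4] = (11/12) / (1/2) = 11/6.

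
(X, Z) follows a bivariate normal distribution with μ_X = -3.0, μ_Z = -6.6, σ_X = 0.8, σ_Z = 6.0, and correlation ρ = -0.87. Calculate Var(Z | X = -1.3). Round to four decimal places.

8.7516

The conditional variance in a bivariate normal is σ_Z²(1 − ρ²), independent of x.
Var(Z | X=-1.3) = (6.0)²·(1 − (-0.87)²) = 36·0.2431 = 8.7516.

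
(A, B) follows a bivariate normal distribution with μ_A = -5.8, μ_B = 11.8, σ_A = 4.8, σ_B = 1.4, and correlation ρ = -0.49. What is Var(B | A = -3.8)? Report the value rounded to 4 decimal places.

1.4894

Var(B | A=x) = (1 − ρ²)·σ_B².
Var(B | A=-3.8) = (1.4)²·(1 − (-0.49)²) = 1.96·0.7599 = 1.4894.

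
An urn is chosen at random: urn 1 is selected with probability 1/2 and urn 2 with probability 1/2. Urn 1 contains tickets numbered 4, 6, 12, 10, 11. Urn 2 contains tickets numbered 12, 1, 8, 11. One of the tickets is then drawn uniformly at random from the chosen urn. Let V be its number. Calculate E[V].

83/10

E[V | urn 1] = (4+6+12+10+11)/5 = 43/5.
E[V | urn 2] = (12+1+8+11)/4 = 8.
E[V] = (1/2)·(43/5) + (1/2)·(8) = 83/10.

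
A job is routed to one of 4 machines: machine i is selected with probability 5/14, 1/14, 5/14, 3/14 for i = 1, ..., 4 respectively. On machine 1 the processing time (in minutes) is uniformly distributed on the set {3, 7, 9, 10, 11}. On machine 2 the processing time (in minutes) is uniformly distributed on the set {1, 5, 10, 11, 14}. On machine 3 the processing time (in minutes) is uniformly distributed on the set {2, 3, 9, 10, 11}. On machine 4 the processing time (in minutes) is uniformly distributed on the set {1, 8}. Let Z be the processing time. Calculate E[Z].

E[Z | machine 1] = (3+7+9+10+11)/5 = 8.
E[Z | machine 2] = (1+5+10+11+14)/5 = 41/5.
E[Z | machine 3] = (2+3+9+10+11)/5 = 7.
E[Z | machine 4] = (1+8)/2 = 9/2.
E[Z] = (5/14)·(8) + (1/14)·(41/5) + (5/14)·(7) + (3/14)·(9/2) = 967/140.

967/140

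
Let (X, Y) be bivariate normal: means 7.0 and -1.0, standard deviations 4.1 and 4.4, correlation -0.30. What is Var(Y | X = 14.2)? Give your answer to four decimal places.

Var(Y | X=x) = (1 − ρ²)·σ_Y².
Var(Y | X=14.2) = (4.4)²·(1 − (-0.30)²) = 19.36·0.91 = 17.6176.

17.6176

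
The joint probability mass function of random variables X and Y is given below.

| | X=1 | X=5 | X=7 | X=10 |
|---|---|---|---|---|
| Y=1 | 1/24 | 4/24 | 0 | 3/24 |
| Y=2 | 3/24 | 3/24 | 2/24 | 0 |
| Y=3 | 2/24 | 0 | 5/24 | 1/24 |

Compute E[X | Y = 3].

P(Y = 3) = 1/3.
Σ X·P over the event = 1·(2/24) + 7·(5/24) + 10·(1/24) = 47/24.
E[X | Y = 3] = (47/24) / (1/3) = 47/8.

47/8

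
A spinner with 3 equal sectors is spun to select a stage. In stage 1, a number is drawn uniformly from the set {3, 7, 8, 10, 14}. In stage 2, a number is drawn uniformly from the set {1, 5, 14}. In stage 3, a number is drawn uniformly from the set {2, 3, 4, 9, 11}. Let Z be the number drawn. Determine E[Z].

E[Z | stage 1] = (3+7+8+10+14)/5 = 42/5.
E[Z | stage 2] = (1+5+14)/3 = 20/3.
E[Z | stage 3] = (2+3+4+9+11)/5 = 29/5.
By the law of total expectation,
E[Z] = (1/3)·(42/5) + (1/3)·(20/3) + (1/3)·(29/5) = 313/45.

313/45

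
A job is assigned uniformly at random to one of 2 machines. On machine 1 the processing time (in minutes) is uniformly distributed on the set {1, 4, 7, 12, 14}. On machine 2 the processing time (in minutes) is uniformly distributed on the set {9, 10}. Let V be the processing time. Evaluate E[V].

E[V | machine 1] = (1+4+7+12+14)/5 = 38/5.
E[V | machine 2] = (9+10)/2 = 19/2.
E[V] = (1/2)·(38/5) + (1/2)·(19/2) = 171/20.

171/20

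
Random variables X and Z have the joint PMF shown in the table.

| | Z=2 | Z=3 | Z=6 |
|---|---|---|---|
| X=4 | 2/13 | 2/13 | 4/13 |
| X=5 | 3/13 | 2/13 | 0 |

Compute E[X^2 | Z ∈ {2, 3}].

21

P(Z ∈ {2, 3}) = 9/13.
Σ X^2·P over the event = 16·(2/13) + 16·(2/13) + 25·(3/13) + 25·(2/13) = 189/13.
E[X^2 | Z ∈ {2, 3}] = (189/13) / (9/13) = 21.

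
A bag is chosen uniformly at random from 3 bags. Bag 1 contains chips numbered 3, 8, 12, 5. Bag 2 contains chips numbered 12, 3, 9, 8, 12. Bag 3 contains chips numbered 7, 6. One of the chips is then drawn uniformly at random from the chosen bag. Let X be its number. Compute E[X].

223/30

E[X | bag 1] = (3+8+12+5)/4 = 7.
E[X | bag 2] = (12+3+9+8+12)/5 = 44/5.
E[X | bag 3] = (7+6)/2 = 13/2.
E[X] = (1/3)·(7) + (1/3)·(44/5) + (1/3)·(13/2) = 223/30.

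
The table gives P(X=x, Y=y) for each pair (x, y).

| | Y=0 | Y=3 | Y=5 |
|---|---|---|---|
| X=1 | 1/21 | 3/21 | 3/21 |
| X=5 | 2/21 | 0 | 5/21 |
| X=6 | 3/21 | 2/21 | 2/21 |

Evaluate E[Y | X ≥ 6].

16/7

P(X ≥ 6) = 1/3.
Summing Y·P(X=x,Y=y) over the conditioning event gives 16/21.
E[Y | X ≥ 6] = (16/21) / (1/3) = 16/7.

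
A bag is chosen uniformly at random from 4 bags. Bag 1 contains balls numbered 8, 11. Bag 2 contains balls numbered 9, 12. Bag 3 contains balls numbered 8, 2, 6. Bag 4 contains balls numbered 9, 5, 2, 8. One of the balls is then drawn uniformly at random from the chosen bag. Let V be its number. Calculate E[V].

47/6

E[V | bag 1] = (8+11)/2 = 19/2.
E[V | bag 2] = (9+12)/2 = 21/2.
E[V | bag 3] = (8+2+6)/3 = 16/3.
E[V | bag 4] = (9+5+2+8)/4 = 6.
By the law of total expectation,
E[V] = (1/4)·(19/2) + (1/4)·(21/2) + (1/4)·(16/3) + (1/4)·(6) = 47/6.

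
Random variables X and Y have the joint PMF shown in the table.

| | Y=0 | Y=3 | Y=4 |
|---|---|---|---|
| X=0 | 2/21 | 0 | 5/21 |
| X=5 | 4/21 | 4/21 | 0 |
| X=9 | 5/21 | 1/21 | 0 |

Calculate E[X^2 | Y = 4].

P(Y = 4) = 5/21.
Σ X^2·P over the event = 0·(5/21) = 0.
E[X^2 | Y = 4] = (0) / (5/21) = 0.

0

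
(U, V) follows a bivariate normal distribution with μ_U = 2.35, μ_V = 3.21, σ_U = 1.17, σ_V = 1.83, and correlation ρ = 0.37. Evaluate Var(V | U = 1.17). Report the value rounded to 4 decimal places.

2.8904

For a bivariate normal, Var(V | U=x) = σ_V²(1 − ρ²).
Var(V | U=1.17) = (1.83)²·(1 − (0.37)²) = 3.3489·0.8631 = 2.8904.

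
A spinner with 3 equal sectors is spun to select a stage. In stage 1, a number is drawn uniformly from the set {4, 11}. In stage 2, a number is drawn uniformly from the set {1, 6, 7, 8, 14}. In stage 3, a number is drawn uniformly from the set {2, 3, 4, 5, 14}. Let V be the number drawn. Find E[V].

203/30

E[V | stage 1] = (4+11)/2 = 15/2.
E[V | stage 2] = (1+6+7+8+14)/5 = 36/5.
E[V | stage 3] = (2+3+4+5+14)/5 = 28/5.
By the law of total expectation,
E[V] = (1/3)·(15/2) + (1/3)·(36/5) + (1/3)·(28/5) = 203/30.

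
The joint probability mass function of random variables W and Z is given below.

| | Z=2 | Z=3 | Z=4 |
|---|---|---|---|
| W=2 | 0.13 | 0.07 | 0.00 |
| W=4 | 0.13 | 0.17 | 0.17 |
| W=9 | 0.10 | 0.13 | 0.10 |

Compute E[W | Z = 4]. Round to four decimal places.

P(Z = 4) = 0.27.
Σ W·P over the event = 4·(0.17) + 9·(0.10) = 1.58.
E[W | Z = 4] = (1.58) / (0.27) = 5.8519.

5.8519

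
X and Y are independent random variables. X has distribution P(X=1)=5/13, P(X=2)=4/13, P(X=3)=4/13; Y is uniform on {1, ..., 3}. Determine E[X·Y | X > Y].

11/3

P(X > Y) = 4/13.
Summing XY·P(x,y) over outcomes with X > Y gives 44/39.
E[X·Y | X > Y] = (44/39) / (4/13) = 11/3.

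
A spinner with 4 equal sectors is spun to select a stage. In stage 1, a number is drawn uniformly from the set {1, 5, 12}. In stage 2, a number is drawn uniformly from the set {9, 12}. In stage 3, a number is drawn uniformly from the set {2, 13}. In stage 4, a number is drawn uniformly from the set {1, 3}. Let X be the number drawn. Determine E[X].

13/2

E[X | stage 1] = (1+5+12)/3 = 6.
E[X | stage 2] = (9+12)/2 = 21/2.
E[X | stage 3] = (2+13)/2 = 15/2.
E[X | stage 4] = (1+3)/2 = 2.
By the law of total expectation,
E[X] = (1/4)·(6) + (1/4)·(21/2) + (1/4)·(15/2) + (1/4)·(2) = 13/2.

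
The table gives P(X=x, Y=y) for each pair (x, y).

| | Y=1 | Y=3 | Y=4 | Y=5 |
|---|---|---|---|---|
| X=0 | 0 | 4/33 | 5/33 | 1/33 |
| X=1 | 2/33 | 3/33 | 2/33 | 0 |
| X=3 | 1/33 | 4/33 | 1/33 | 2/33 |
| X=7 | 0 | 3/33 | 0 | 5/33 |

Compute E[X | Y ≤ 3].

41/17

P(Y ≤ 3) = 17/33.
Σ X·P over the event = 0·(4/33) + 1·(2/33) + 1·(3/33) + 3·(1/33) + 3·(4/33) + 7·(3/33) = 41/33.
E[X | Y ≤ 3] = (41/33) / (17/33) = 41/17.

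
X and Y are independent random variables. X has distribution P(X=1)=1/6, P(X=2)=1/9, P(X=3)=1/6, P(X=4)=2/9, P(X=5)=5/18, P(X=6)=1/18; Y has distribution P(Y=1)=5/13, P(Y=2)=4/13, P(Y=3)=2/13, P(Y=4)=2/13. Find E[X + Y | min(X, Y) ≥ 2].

P(min(X, Y) ≥ 2) = 20/39.
Summing (X+Y)·P(x,y) over outcomes with min(X, Y) ≥ 2 gives 45/13.
E[X + Y | min(X, Y) ≥ 2] = (45/13) / (20/39) = 27/4.

27/4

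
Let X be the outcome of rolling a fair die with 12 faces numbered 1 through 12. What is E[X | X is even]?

Given X is even, X is equally likely to be any of {2, 4, 6, 8, 10, 12}.
E[X | X is even] = (2 + 4 + 6 + 8 + 10 + 12) / 6 = 7.

7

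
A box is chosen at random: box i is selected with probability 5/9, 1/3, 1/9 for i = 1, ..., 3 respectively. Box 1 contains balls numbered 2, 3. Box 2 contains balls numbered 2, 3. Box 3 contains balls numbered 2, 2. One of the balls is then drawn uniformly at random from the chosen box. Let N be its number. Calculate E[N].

22/9

E[N | box 1] = (2+3)/2 = 5/2.
E[N | box 2] = (2+3)/2 = 5/2.
E[N | box 3] = (2+2)/2 = 2.
By the law of total expectation,
E[N] = (5/9)·(5/2) + (1/3)·(5/2) + (1/9)·(2) = 22/9.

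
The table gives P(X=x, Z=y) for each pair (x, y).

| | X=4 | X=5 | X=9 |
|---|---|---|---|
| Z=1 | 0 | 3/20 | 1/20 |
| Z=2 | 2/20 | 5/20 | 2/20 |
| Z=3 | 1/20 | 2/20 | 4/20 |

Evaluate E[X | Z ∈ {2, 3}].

P(Z ∈ {2, 3}) = 4/5.
Σ X·P over the event = 4·(2/20) + 4·(1/20) + 5·(5/20) + 5·(2/20) + 9·(2/20) + 9·(4/20) = 101/20.
E[X | Z ∈ {2, 3}] = (101/20) / (4/5) = 101/16.

101/16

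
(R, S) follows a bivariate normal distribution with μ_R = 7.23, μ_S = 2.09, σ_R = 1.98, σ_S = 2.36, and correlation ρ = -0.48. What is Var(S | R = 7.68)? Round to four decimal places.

Var(S | R=x) = (1 − ρ²)·σ_S².
Var(S | R=7.68) = (2.36)²·(1 − (-0.48)²) = 5.5696·0.7696 = 4.2864.

4.2864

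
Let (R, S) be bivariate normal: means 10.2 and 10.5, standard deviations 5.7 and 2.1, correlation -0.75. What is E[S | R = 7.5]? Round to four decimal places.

For a bivariate normal, E[S | R=x] = μ_S + ρ·(σ_S/σ_R)·(x − μ_R).
E[S | R=7.5] = 10.5 + (-0.75)·(2.1/5.7)·(7.5 − (10.2)) = 10.5 + (-0.27632)·(-2.7) = 11.2461.

11.2461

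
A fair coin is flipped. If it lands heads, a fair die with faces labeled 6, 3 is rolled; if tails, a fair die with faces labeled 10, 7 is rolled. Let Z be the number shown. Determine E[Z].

E[Z | heads] = (6+3)/2 = 9/2.
E[Z | tails] = (10+7)/2 = 17/2.
By the law of total expectation,
E[Z] = (1/2)·(9/2) + (1/2)·(17/2) = 13/2.

13/2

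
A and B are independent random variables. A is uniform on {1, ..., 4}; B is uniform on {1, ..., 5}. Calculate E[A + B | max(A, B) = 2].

10/3

Outcomes with max(A, B) = 2: (1,2), (2,1), (2,2), each with probability 1/20.
E[A + B | max(A, B) = 2] = (3 + 3 + 4) / 3 = 10/3.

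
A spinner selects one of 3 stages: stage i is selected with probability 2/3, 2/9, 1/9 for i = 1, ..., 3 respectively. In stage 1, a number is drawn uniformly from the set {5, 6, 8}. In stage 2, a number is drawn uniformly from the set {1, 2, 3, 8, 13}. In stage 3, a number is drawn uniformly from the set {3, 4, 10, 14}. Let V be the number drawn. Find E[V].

377/60

E[V | stage 1] = (5+6+8)/3 = 19/3.
E[V | stage 2] = (1+2+3+8+13)/5 = 27/5.
E[V | stage 3] = (3+4+10+14)/4 = 31/4.
By the law of total expectation,
E[V] = (2/3)·(19/3) + (2/9)·(27/5) + (1/9)·(31/4) = 377/60.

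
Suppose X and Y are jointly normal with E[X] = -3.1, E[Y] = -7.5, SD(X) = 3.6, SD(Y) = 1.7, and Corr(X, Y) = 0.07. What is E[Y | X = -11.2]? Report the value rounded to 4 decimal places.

-7.7678

The regression of Y on X has slope ρ·σ_Y/σ_X and passes through (μ_X, μ_Y).
E[Y | X=-11.2] = -7.5 + (0.07)·(1.7/3.6)·(-11.2 − (-3.1)) = -7.5 + (0.033056)·(-8.1) = -7.7678.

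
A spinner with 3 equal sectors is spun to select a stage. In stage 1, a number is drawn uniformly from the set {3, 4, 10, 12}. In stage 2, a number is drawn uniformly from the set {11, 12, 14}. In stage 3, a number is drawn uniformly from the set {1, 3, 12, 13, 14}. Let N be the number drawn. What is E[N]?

E[N | stage 1] = (3+4+10+12)/4 = 29/4.
E[N | stage 2] = (11+12+14)/3 = 37/3.
E[N | stage 3] = (1+3+12+13+14)/5 = 43/5.
E[N] = (1/3)·(29/4) + (1/3)·(37/3) + (1/3)·(43/5) = 1691/180.

1691/180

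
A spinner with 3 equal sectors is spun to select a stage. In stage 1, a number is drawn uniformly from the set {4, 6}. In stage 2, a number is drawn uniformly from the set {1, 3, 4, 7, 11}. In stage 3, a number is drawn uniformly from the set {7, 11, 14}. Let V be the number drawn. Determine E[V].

313/45

E[V | stage 1] = (4+6)/2 = 5.
E[V | stage 2] = (1+3+4+7+11)/5 = 26/5.
E[V | stage 3] = (7+11+14)/3 = 32/3.
E[V] = (1/3)·(5) + (1/3)·(26/5) + (1/3)·(32/3) = 313/45.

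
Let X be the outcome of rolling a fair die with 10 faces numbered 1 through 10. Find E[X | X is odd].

Given X is odd, X is equally likely to be any of {1, 3, 5, 7, 9}.
E[X | X is odd] = (1 + 3 + 5 + 7 + 9) / 5 = 5.

5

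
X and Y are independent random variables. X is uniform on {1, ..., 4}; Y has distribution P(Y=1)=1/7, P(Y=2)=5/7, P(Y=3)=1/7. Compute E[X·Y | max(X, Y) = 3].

P(max(X, Y) = 3) = 9/28.
Summing XY·P(x,y) over outcomes with max(X, Y) = 3 gives 51/28.
E[X·Y | max(X, Y) = 3] = (51/28) / (9/28) = 17/3.

17/3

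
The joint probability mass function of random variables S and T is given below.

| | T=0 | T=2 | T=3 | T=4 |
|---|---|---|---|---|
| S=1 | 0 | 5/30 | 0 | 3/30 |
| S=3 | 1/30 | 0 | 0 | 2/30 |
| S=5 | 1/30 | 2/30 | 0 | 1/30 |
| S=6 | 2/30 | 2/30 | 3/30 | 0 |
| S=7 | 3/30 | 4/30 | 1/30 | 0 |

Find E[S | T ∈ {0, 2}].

24/5

P(T ∈ {0, 2}) = 2/3.
Summing S·P(S=x,T=y) over the conditioning event gives 16/5.
E[S | T ∈ {0, 2}] = (16/5) / (2/3) = 24/5.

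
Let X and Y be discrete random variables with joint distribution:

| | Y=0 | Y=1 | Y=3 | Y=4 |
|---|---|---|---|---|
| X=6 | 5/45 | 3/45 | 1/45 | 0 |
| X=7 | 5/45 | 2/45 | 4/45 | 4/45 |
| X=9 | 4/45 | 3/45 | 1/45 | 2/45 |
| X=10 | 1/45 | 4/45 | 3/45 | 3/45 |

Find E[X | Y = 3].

P(Y = 3) = 1/5.
Σ X·P over the event = 6·(1/45) + 7·(4/45) + 9·(1/45) + 10·(3/45) = 73/45.
E[X | Y = 3] = (73/45) / (1/5) = 73/9.

73/9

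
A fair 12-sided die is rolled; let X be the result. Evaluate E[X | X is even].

7

Given X is even, X is equally likely to be any of {2, 4, 6, 8, 10, 12}.
E[X | X is even] = (2 + 4 + 6 + 8 + 10 + 12) / 6 = 7.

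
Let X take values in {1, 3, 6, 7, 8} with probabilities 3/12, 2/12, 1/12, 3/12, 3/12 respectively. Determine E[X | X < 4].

9/5

P(X < 4) = 5/12.
Σ over the event: 1·1/4 + 3·1/6 = 3/4.
E[X | X < 4] = (3/4) / (5/12) = 9/5.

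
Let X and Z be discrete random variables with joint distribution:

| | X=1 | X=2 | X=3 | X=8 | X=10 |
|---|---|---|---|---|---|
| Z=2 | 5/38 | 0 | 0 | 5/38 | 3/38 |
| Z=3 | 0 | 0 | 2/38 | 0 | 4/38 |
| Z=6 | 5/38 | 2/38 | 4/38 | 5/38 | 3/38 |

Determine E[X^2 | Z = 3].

P(Z = 3) = 3/19.
Summing X^2·P(X=x,Z=y) over the conditioning event gives 11.
E[X^2 | Z = 3] = (11) / (3/19) = 209/3.

209/3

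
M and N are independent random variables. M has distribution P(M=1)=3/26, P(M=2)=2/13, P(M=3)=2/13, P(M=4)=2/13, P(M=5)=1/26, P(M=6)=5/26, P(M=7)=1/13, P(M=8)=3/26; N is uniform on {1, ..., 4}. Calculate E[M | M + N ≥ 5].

411/83

P(M + N ≥ 5) = 83/104.
Summing M·P(x,y) over outcomes with M + N ≥ 5 gives 411/104.
E[M | M + N ≥ 5] = (411/104) / (83/104) = 411/83.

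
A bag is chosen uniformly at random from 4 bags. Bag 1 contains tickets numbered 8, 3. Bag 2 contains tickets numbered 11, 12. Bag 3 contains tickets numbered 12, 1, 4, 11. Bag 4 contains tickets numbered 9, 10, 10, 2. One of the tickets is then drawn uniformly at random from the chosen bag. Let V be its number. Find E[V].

127/16

E[V | bag 1] = (8+3)/2 = 11/2.
E[V | bag 2] = (11+12)/2 = 23/2.
E[V | bag 3] = (12+1+4+11)/4 = 7.
E[V | bag 4] = (9+10+10+2)/4 = 31/4.
By the law of total expectation,
E[V] = (1/4)·(11/2) + (1/4)·(23/2) + (1/4)·(7) + (1/4)·(31/4) = 127/16.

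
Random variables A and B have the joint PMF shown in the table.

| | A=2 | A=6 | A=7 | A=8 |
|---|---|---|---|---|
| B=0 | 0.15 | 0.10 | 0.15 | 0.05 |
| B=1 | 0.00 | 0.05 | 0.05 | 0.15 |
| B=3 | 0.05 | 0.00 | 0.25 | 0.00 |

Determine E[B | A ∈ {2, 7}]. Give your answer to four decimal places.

1.4615

P(A ∈ {2, 7}) = 0.65.
Σ B·P over the event = 0·(0.15) + 3·(0.05) + 0·(0.15) + 1·(0.05) + 3·(0.25) = 0.95.
E[B | A ∈ {2, 7}] = (0.95) / (0.65) = 1.4615.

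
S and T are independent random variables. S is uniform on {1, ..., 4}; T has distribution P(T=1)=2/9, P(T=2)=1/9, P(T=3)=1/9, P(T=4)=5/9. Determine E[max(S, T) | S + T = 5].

P(S + T = 5) = 1/4.
Summing max(S,T)·P(x,y) over outcomes with S + T = 5 gives 17/18.
E[max(S, T) | S + T = 5] = (17/18) / (1/4) = 34/9.

34/9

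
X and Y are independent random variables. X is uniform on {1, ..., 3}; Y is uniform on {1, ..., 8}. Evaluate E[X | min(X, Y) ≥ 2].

P(min(X, Y) ≥ 2) = 7/12.
Summing X·P(x,y) over outcomes with min(X, Y) ≥ 2 gives 35/24.
E[X | min(X, Y) ≥ 2] = (35/24) / (7/12) = 5/2.

5/2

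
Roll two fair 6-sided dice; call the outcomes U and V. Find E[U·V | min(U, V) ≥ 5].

P(min(U, V) ≥ 5) = 1/9.
Summing UV·P(x,y) over outcomes with min(U, V) ≥ 5 gives 121/36.
E[U·V | min(U, V) ≥ 5] = (121/36) / (1/9) = 121/4.

121/4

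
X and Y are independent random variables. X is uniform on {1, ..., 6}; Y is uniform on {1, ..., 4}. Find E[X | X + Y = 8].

5

P(X + Y = 8) = 1/8.
Summing X·P(x,y) over outcomes with X + Y = 8 gives 5/8.
E[X | X + Y = 8] = (5/8) / (1/8) = 5.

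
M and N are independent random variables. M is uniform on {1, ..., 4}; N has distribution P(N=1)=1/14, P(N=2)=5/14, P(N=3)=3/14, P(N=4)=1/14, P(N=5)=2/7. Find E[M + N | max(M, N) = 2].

P(max(M, N) = 2) = 11/56.
Summing (M+N)·P(x,y) over outcomes with max(M, N) = 2 gives 19/28.
E[M + N | max(M, N) = 2] = (19/28) / (11/56) = 38/11.

38/11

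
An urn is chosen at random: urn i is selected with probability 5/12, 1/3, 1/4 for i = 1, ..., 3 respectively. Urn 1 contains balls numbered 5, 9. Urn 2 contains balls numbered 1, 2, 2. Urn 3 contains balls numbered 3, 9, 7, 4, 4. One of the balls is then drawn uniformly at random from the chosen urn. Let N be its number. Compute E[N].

E[N | urn 1] = (5+9)/2 = 7.
E[N | urn 2] = (1+2+2)/3 = 5/3.
E[N | urn 3] = (3+9+7+4+4)/5 = 27/5.
E[N] = (5/12)·(7) + (1/3)·(5/3) + (1/4)·(27/5) = 217/45.

217/45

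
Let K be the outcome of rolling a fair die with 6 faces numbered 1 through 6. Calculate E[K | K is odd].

3

Given K is odd, K is equally likely to be any of {1, 3, 5}.
E[K | K is odd] = (1 + 3 + 5) / 3 = 3.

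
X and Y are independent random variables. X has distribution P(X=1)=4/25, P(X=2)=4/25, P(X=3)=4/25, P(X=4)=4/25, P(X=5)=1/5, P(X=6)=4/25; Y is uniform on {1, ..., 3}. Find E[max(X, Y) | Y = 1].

P(Y = 1) = 1/3.
Summing max(X,Y)·P(x,y) over outcomes with Y = 1 gives 89/75.
E[max(X, Y) | Y = 1] = (89/75) / (1/3) = 89/25.

89/25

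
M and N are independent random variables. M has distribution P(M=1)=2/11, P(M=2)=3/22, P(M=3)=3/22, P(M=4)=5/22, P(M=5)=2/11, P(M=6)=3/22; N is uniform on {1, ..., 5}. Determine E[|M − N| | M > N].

127/55

P(M > N) = 1/2.
Summing |M−N|·P(x,y) over outcomes with M > N gives 127/110.
E[|M − N| | M > N] = (127/110) / (1/2) = 127/55.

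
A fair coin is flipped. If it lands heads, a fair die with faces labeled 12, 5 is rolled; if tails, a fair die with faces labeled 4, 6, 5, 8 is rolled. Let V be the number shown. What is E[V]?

57/8

E[V | heads] = (12+5)/2 = 17/2.
E[V | tails] = (4+6+5+8)/4 = 23/4.
By the law of total expectation,
E[V] = (1/2)·(17/2) + (1/2)·(23/4) = 57/8.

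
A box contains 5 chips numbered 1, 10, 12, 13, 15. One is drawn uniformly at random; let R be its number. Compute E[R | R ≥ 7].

25/2

P(R ≥ 7) = 4/5.
Σ over the event: 10·1/5 + 12·1/5 + 13·1/5 + 15·1/5 = 10.
E[R | R ≥ 7] = (10) / (4/5) = 25/2.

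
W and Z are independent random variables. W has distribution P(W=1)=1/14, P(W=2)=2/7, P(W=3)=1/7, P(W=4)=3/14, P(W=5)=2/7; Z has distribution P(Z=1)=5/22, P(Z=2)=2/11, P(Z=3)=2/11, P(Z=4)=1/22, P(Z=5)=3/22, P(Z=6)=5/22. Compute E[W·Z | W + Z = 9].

440/23

P(W + Z = 9) = 23/308.
Summing WZ·P(x,y) over outcomes with W + Z = 9 gives 10/7.
E[W·Z | W + Z = 9] = (10/7) / (23/308) = 440/23.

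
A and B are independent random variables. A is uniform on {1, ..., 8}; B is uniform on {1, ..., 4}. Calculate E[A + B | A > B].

P(A > B) = 11/16.
Summing (A+B)·P(x,y) over outcomes with A > B gives 87/16.
E[A + B | A > B] = (87/16) / (11/16) = 87/11.

87/11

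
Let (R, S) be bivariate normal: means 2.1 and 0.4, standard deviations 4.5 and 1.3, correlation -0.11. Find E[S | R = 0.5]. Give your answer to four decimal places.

0.4508

For a bivariate normal, E[S | R=x] = μ_S + ρ·(σ_S/σ_R)·(x − μ_R).
E[S | R=0.5] = 0.4 + (-0.11)·(1.3/4.5)·(0.5 − (2.1)) = 0.4 + (-0.031778)·(-1.6) = 0.4508.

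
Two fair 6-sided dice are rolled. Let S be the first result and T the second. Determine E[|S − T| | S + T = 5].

2

P(S + T = 5) = 1/9.
Summing |S−T|·P(x,y) over outcomes with S + T = 5 gives 2/9.
E[|S − T| | S + T = 5] = (2/9) / (1/9) = 2.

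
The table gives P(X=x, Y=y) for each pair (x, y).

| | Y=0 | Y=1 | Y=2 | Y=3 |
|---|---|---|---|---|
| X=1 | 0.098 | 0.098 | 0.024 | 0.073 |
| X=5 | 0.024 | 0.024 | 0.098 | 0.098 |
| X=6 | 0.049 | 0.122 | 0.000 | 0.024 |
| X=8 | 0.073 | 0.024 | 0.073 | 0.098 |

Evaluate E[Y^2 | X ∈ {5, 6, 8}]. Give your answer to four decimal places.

P(X ∈ {5, 6, 8}) = 0.707.
Summing Y^2·P(X=x,Y=y) over the conditioning event gives 2.834.
E[Y^2 | X ∈ {5, 6, 8}] = (2.834) / (0.707) = 4.0085.

4.0085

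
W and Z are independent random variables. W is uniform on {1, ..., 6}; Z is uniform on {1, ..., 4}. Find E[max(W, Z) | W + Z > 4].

P(W + Z > 4) = 3/4.
Summing max(W,Z)·P(x,y) over outcomes with W + Z > 4 gives 27/8.
E[max(W, Z) | W + Z > 4] = (27/8) / (3/4) = 9/2.

9/2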